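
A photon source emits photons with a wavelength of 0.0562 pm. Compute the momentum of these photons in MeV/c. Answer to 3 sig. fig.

Take h = 6.62607015·10^-34 J·s, c = 2.99792458·10^8 m/s, 1 eV = 1.602176634·10^-19 J.
First convert: λ = 0.0562 pm = 5.62·10^-14 m.
Apply p = h/λ: p = 1.179·10^-20 kg·m/s.
Converting to MeV/c: p = 22.06 MeV/c ≈ 22.1 MeV/c.

22.1 MeV/c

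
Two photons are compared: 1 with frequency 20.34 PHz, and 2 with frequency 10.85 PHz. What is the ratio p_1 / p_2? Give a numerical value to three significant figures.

p_1 = 4.496e-26 kg·m/s (from frequency = 20.34 PHz, via p = hf/c).
p_2 = 2.398e-26 kg·m/s (from frequency = 10.85 PHz, via p = hf/c).
Ratio = 4.496e-26 / 2.398e-26 = 1.87.

1.87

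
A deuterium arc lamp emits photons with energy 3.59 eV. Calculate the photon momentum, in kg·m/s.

First convert: E = 3.59 eV = 5.7518·10^-19 J.
Apply p = E/c: p = 1.919·10^-27 kg·m/s.
So p ≈ 1.92·10^-27 kg·m/s.

1.92·10^-27 kg·m/s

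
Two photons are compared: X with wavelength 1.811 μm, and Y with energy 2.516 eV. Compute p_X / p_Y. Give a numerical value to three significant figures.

p_X = 3.659e-28 kg·m/s (from wavelength = 1.811 μm, via p = h/λ).
p_Y = 1.345e-27 kg·m/s (from energy = 2.516 eV, via p = E/c).
Ratio = 3.659e-28 / 1.345e-27 = 0.272.

0.272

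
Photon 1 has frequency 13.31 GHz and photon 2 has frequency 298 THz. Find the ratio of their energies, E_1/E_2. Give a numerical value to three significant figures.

E_1 = 8.819 × 10^-24 J (from frequency = 13.31 GHz, via E = hf).
E_2 = 1.975 × 10^-19 J (from frequency = 298 THz, via E = hf).
Ratio = 8.819 × 10^-24 / 1.975 × 10^-19 = 4.47 × 10^-5.

4.47 × 10^-5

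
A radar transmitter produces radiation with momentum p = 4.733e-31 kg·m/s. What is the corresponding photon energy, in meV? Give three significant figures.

0.886 meV

Take c = 2.99792458e8 m/s, 1 eV = 1.602176634e-19 J.
The photon relation is E = pc, giving E = 1.419e-22 J.
Converting to meV: E = 0.8856 meV ≈ 0.886 meV.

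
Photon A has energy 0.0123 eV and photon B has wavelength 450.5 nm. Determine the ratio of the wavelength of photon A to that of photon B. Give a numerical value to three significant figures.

λ_A = 1.008e-4 m (from energy = 0.0123 eV, via λ = hc/E).
λ_B = 4.505e-7 m (from wavelength = 450.5 nm, via λ given directly).
Ratio = 1.008e-4 / 4.505e-7 = 224.

224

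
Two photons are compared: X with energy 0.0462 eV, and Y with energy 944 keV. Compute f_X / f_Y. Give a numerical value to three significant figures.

f_X = 1.117·10^13 Hz (from energy = 0.0462 eV, via f = E/h).
f_Y = 2.283·10^20 Hz (from energy = 944 keV, via f = E/h).
Ratio = 1.117·10^13 / 2.283·10^20 = 4.89·10^-8.

4.89·10^-8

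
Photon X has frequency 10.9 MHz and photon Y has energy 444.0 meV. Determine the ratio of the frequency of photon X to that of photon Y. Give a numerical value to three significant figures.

f_X = 1.090 × 10^7 Hz (from frequency = 10.9 MHz, via f given directly).
f_Y = 1.074 × 10^14 Hz (from energy = 444.0 meV, via f = E/h).
Ratio = 1.090 × 10^7 / 1.074 × 10^14 = 1.02 × 10^-7.

1.02 × 10^-7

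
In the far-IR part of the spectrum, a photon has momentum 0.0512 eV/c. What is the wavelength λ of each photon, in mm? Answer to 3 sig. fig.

First convert: p = 0.0512 eV/c = 2.7363e-29 kg·m/s.
Apply λ = h/p: λ = 2.422e-5 m.
Converting to mm: λ = 0.02422 mm ≈ 0.0242 mm.

0.0242 mm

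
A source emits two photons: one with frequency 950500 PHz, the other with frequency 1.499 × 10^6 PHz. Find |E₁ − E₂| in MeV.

Using E = hf: E₁ = 6.2981 × 10^-13 J, E₂ = 9.9325 × 10^-13 J.
|ΔE| = |6.2981 × 10^-13 − 9.9325 × 10^-13| = 3.63 × 10^-13 J = 2.27 MeV.

2.27 MeV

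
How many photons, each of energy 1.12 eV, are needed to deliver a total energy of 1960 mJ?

1.09e19 photons

Per-photon energy: E = 1.794e-19 J (from energy = 1.12 eV).
N = E_total / E_photon = 1.96 J / 1.794e-19 J = 1.09e19.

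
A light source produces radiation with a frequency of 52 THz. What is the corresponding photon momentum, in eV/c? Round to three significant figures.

0.215 eV/c

In SI units: f = 52 THz = 5.2 × 10^13 Hz.
The photon relation is p = hf/c, giving p = 1.149 × 10^-28 kg·m/s.
Converting to eV/c: p = 0.2151 eV/c ≈ 0.215 eV/c.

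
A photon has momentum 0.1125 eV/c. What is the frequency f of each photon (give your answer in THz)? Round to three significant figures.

In SI units: p = 0.1125 eV/c = 6.0123e-29 kg·m/s.
Apply f = pc/h: f = 2.720e13 Hz.
Converting to THz: f = 27.20 THz ≈ 27.2 THz.

27.2 THz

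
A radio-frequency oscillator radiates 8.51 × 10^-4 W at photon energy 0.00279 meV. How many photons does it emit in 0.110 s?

2.09 × 10^20 photons

Total energy: E_total = P·t = 8.51 × 10^-4 × 0.110 = 9.361 × 10^-5 J.
Per-photon energy: E = 4.470 × 10^-25 J.
N = E_total / E_photon = 2.09 × 10^20.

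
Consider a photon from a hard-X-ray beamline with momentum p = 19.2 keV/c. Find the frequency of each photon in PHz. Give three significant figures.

4640 PHz

Use h = 6.62607015·10^-34 J·s, c = 2.99792458·10^8 m/s, 1 eV = 1.602176634·10^-19 J.
In SI units: p = 19.2 keV/c = 1.0261·10^-23 kg·m/s.
For a photon f = pc/h, so f = 4.643·10^18 Hz.
Converting to PHz: f = 4643 PHz ≈ 4640 PHz.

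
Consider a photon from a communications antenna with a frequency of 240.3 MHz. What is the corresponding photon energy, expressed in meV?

In SI units: f = 240.3 MHz = 2.403e8 Hz.
Apply E = hf: E = 1.592e-25 J.
Converting to meV: E = 9.938e-4 meV ≈ 9.94e-4 meV.

9.94e-4 meV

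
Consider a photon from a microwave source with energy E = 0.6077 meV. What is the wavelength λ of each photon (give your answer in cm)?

In SI units: E = 0.6077 meV = 9.7364 × 10^-23 J.
Since λ = hc/E for a photon, λ = 0.002040 m.
Converting to cm: λ = 0.2040 cm ≈ 0.204 cm.

0.204 cm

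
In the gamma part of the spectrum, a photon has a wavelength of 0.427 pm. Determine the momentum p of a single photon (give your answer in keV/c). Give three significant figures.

First convert: λ = 0.427 pm = 4.27e-13 m.
The photon relation is p = h/λ, giving p = 1.552e-21 kg·m/s.
Converting to keV/c: p = 2904 keV/c ≈ 2900 keV/c.

2900 keV/c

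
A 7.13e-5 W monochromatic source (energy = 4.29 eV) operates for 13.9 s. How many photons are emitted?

1.44e15 photons

Total energy: E_total = P·t = 7.13e-5 × 13.9 = 9.911e-4 J.
Per-photon energy: E = 6.873e-19 J.
N = E_total / E_photon = 1.44e15.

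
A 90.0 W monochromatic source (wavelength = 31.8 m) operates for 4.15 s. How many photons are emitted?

Total energy: E_total = P·t = 90.0 × 4.15 = 373.5 J.
Per-photon energy: E = 6.247 × 10^-27 J.
N = E_total / E_photon = 5.98 × 10^28.

5.98 × 10^28 photons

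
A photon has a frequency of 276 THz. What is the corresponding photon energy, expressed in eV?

Convert to SI: f = 276 THz = 2.76e14 Hz.
Apply E = hf: E = 1.829e-19 J.
Converting to eV: E = 1.141 eV ≈ 1.14 eV.

1.14 eV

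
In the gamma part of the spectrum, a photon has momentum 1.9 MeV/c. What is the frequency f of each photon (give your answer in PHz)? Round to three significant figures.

Take h = 6.62607015e-34 J·s, c = 2.99792458e8 m/s, 1 eV = 1.602176634e-19 J.
First convert: p = 1.9 MeV/c = 1.0154e-21 kg·m/s.
The photon relation is f = pc/h, giving f = 4.594e20 Hz.
Converting to PHz: f = 459400 PHz ≈ 4.59e5 PHz.

4.59e5 PHz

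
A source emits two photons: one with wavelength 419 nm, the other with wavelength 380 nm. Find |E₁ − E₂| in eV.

0.304 eV

Using E = hc/λ: E₁ = 4.741e-19 J, E₂ = 5.227e-19 J.
|ΔE| = |4.741e-19 − 5.227e-19| = 4.87e-20 J = 0.304 eV.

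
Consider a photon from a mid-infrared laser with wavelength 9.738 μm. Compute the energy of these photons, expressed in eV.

(h = 6.62607015e-34 J·s, c = 2.99792458e8 m/s, 1 eV = 1.602176634e-19 J.)
Convert to SI: λ = 9.738 μm = 9.738e-6 m.
Since E = hc/λ for a photon, E = 2.040e-20 J.
Converting to eV: E = 0.1273 eV ≈ 0.127 eV.

0.127 eV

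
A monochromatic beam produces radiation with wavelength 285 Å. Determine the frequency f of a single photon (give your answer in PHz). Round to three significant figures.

Convert to SI: λ = 285 Å = 2.85e-8 m.
The photon relation is f = c/λ, giving f = 1.052e16 Hz.
Converting to PHz: f = 10.52 PHz ≈ 10.5 PHz.

10.5 PHz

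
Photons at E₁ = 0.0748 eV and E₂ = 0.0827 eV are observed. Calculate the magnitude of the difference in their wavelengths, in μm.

1.58 μm

Using λ = hc/E: λ₁ = 1.658 × 10^-5 m, λ₂ = 1.499 × 10^-5 m.
|Δλ| = |1.658 × 10^-5 − 1.499 × 10^-5| = 1.58 × 10^-6 m = 1.58 μm.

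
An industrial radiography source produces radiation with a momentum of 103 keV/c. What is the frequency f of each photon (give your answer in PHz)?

In SI units: p = 103 keV/c = 5.5046e-23 kg·m/s.
For a photon f = pc/h, so f = 2.491e19 Hz.
Converting to PHz: f = 24910 PHz ≈ 2.49e4 PHz.

2.49e4 PHz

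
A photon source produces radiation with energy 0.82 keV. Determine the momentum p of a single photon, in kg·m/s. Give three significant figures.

4.38 × 10^-25 kg·m/s

Take c = 2.99792458 × 10^8 m/s, 1 eV = 1.602176634 × 10^-19 J.
Convert to SI: E = 0.82 keV = 1.3138 × 10^-16 J.
The photon relation is p = E/c, giving p = 4.382 × 10^-25 kg·m/s.
So p ≈ 4.38 × 10^-25 kg·m/s.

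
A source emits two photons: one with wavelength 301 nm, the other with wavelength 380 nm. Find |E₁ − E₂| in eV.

0.856 eV

Using E = hc/λ: E₁ = 6.599e-19 J, E₂ = 5.227e-19 J.
|ΔE| = |6.599e-19 − 5.227e-19| = 1.37e-19 J = 0.856 eV.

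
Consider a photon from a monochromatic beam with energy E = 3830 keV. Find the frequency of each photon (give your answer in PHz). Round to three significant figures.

Convert to SI: E = 3830 keV = 6.1363·10^-13 J.
Since f = E/h for a photon, f = 9.261·10^20 Hz.
Converting to PHz: f = 926100 PHz ≈ 9.26·10^5 PHz.

9.26·10^5 PHz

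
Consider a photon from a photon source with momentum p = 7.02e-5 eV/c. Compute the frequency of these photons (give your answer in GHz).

Take h = 6.62607015e-34 J·s, c = 2.99792458e8 m/s, 1 eV = 1.602176634e-19 J.
Convert to SI: p = 7.02e-5 eV/c = 3.7517e-32 kg·m/s.
For a photon f = pc/h, so f = 1.697e10 Hz.
Converting to GHz: f = 16.97 GHz ≈ 17.0 GHz.

17.0 GHz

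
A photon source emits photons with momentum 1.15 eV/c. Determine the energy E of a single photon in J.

1.84e-19 J

Use c = 2.99792458e8 m/s, 1 eV = 1.602176634e-19 J.
Convert to SI: p = 1.15 eV/c = 6.1459e-28 kg·m/s.
The photon relation is E = pc, giving E = 1.843e-19 J.
So E ≈ 1.84e-19 J.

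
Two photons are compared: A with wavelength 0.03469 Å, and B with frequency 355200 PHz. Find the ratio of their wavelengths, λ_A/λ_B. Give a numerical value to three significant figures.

λ_A = 3.469e-12 m (from wavelength = 0.03469 Å, via λ given directly).
λ_B = 8.440e-13 m (from frequency = 355200 PHz, via λ = c/f).
Ratio = 3.469e-12 / 8.440e-13 = 4.11.

4.11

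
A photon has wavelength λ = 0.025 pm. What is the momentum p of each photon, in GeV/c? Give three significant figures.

Take h = 6.62607015·10^-34 J·s, c = 2.99792458·10^8 m/s, 1 eV = 1.602176634·10^-19 J.
First convert: λ = 0.025 pm = 2.5·10^-14 m.
Apply p = h/λ: p = 2.650·10^-20 kg·m/s.
Converting to GeV/c: p = 0.04959 GeV/c ≈ 0.0496 GeV/c.

0.0496 GeV/c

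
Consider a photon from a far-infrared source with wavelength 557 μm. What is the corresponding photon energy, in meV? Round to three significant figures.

2.23 meV

Take h = 6.62607015·10^-34 J·s, c = 2.99792458·10^8 m/s, 1 eV = 1.602176634·10^-19 J.
Convert to SI: λ = 557 μm = 5.57·10^-4 m.
The photon relation is E = hc/λ, giving E = 3.566·10^-22 J.
Converting to meV: E = 2.226 meV ≈ 2.23 meV.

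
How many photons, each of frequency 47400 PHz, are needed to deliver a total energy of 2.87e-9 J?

Per-photon energy: E = 3.141e-14 J (from frequency = 47400 PHz).
N = E_total / E_photon = 2.87e-9 J / 3.141e-14 J = 91400.

9.14e4 photons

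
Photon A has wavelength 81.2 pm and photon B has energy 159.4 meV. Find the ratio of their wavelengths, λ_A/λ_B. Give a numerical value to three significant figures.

λ_A = 8.120e-11 m (from wavelength = 81.2 pm, via λ given directly).
λ_B = 7.778e-6 m (from energy = 159.4 meV, via λ = hc/E).
Ratio = 8.120e-11 / 7.778e-6 = 1.04e-5.

1.04e-5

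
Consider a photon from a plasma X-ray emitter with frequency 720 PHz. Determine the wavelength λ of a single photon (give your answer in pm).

416 pm

In SI units: f = 720 PHz = 7.20 × 10^17 Hz.
Apply λ = c/f: λ = 4.164 × 10^-10 m.
Converting to pm: λ = 416.4 pm ≈ 416 pm.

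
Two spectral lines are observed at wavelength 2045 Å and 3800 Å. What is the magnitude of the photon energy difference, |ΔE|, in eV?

2.80 eV

Using E = hc/λ: E₁ = 9.7137e-19 J, E₂ = 5.2275e-19 J.
|ΔE| = |9.7137e-19 − 5.2275e-19| = 4.49e-19 J = 2.80 eV.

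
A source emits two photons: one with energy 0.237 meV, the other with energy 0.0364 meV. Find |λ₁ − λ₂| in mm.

28.8 mm

Using λ = hc/E: λ₁ = 0.005231 m, λ₂ = 0.03406 m.
|Δλ| = |0.005231 − 0.03406| = 0.0288 m = 28.8 mm.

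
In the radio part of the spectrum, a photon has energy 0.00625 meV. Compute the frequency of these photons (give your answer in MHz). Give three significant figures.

1510 MHz

In SI units: E = 0.00625 meV = 1.0014 × 10^-24 J.
The photon relation is f = E/h, giving f = 1.511 × 10^9 Hz.
Converting to MHz: f = 1511 MHz ≈ 1510 MHz.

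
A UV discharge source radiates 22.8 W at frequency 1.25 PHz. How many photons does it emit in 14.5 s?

3.99e20 photons

Total energy: E_total = P·t = 22.8 × 14.5 = 330.6 J.
Per-photon energy: E = 8.283e-19 J.
N = E_total / E_photon = 3.99e20.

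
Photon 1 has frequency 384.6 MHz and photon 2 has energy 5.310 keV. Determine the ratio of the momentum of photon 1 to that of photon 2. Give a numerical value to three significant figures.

3.00e-10

p_1 = 8.501e-34 kg·m/s (from frequency = 384.6 MHz, via p = hf/c).
p_2 = 2.838e-24 kg·m/s (from energy = 5.310 keV, via p = E/c).
Ratio = 8.501e-34 / 2.838e-24 = 3.00e-10.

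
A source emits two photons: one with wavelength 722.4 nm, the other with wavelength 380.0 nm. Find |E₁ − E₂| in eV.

Using E = hc/λ: E₁ = 2.7498 × 10^-19 J, E₂ = 5.2275 × 10^-19 J.
|ΔE| = |2.7498 × 10^-19 − 5.2275 × 10^-19| = 2.48 × 10^-19 J = 1.55 eV.

1.55 eV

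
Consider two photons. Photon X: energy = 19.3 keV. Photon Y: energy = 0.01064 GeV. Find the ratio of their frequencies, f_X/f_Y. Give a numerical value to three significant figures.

f_X = 4.667e18 Hz (from energy = 19.3 keV, via f = E/h).
f_Y = 2.573e21 Hz (from energy = 0.01064 GeV, via f = E/h).
Ratio = 4.667e18 / 2.573e21 = 1.81e-3.

1.81e-3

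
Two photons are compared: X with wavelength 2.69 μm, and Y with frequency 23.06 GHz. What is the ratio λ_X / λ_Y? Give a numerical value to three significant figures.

2.07 × 10^-4

λ_X = 2.690 × 10^-6 m (from wavelength = 2.69 μm, via λ given directly).
λ_Y = 0.01300 m (from frequency = 23.06 GHz, via λ = c/f).
Ratio = 2.690 × 10^-6 / 0.01300 = 2.07 × 10^-4.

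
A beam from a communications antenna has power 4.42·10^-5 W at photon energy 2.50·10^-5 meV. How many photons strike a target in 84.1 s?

Total energy: E_total = P·t = 4.42·10^-5 × 84.1 = 0.003717 J.
Per-photon energy: E = 4.005·10^-27 J.
N = E_total / E_photon = 9.28·10^23.

9.28·10^23 photons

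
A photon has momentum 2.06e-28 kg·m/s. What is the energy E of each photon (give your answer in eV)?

0.385 eV

Use c = 2.99792458e8 m/s, 1 eV = 1.602176634e-19 J.
The photon relation is E = pc, giving E = 6.176e-20 J.
Converting to eV: E = 0.3855 eV ≈ 0.385 eV.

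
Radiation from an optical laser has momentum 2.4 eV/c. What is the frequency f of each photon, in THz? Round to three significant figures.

580 THz

Take h = 6.62607015e-34 J·s, c = 2.99792458e8 m/s, 1 eV = 1.602176634e-19 J.
First convert: p = 2.4 eV/c = 1.2826e-27 kg·m/s.
The photon relation is f = pc/h, giving f = 5.803e14 Hz.
Converting to THz: f = 580.3 THz ≈ 580 THz.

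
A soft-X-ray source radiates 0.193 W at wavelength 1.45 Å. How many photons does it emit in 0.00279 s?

Total energy: E_total = P·t = 0.193 × 0.00279 = 5.385e-4 J.
Per-photon energy: E = 1.370e-15 J.
N = E_total / E_photon = 3.93e11.

3.93e11 photons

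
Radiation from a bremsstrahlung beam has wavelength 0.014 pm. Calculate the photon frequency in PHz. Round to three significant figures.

In SI units: λ = 0.014 pm = 1.4·10^-14 m.
The photon relation is f = c/λ, giving f = 2.141·10^22 Hz.
Converting to PHz: f = 2.141·10^7 PHz ≈ 2.14·10^7 PHz.

2.14·10^7 PHz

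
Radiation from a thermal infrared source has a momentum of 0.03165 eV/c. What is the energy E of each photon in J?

First convert: p = 0.03165 eV/c = 1.6915 × 10^-29 kg·m/s.
For a photon E = pc, so E = 5.071 × 10^-21 J.
So E ≈ 5.07 × 10^-21 J.

5.07 × 10^-21 J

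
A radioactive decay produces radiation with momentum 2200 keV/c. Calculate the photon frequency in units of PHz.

5.32 × 10^5 PHz

Take h = 6.62607015 × 10^-34 J·s, c = 2.99792458 × 10^8 m/s, 1 eV = 1.602176634 × 10^-19 J.
Convert to SI: p = 2200 keV/c = 1.1757 × 10^-21 kg·m/s.
For a photon f = pc/h, so f = 5.320 × 10^20 Hz.
Converting to PHz: f = 532000 PHz ≈ 5.32 × 10^5 PHz.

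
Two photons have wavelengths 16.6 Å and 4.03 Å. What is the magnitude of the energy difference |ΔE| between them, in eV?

2330 eV

Using E = hc/λ: E₁ = 1.197 × 10^-16 J, E₂ = 4.929 × 10^-16 J.
|ΔE| = |1.197 × 10^-16 − 4.929 × 10^-16| = 3.73 × 10^-16 J = 2330 eV.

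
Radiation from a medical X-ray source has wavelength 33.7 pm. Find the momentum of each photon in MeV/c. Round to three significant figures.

0.0368 MeV/c

Use h = 6.62607015·10^-34 J·s, c = 2.99792458·10^8 m/s, 1 eV = 1.602176634·10^-19 J.
Convert to SI: λ = 33.7 pm = 3.37·10^-11 m.
Apply p = h/λ: p = 1.966·10^-23 kg·m/s.
Converting to MeV/c: p = 0.03679 MeV/c ≈ 0.0368 MeV/c.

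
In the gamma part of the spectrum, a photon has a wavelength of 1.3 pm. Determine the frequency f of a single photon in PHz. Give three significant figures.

(c = 2.99792458 × 10^8 m/s.)
In SI units: λ = 1.3 pm = 1.3 × 10^-12 m.
Since f = c/λ for a photon, f = 2.306 × 10^20 Hz.
Converting to PHz: f = 230600 PHz ≈ 2.31 × 10^5 PHz.

2.31 × 10^5 PHz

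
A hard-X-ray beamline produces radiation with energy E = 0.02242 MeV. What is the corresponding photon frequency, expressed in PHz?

(h = 6.62607015 × 10^-34 J·s, 1 eV = 1.602176634 × 10^-19 J.)
In SI units: E = 0.02242 MeV = 3.5921 × 10^-15 J.
Apply f = E/h: f = 5.421 × 10^18 Hz.
Converting to PHz: f = 5421 PHz ≈ 5420 PHz.

5420 PHz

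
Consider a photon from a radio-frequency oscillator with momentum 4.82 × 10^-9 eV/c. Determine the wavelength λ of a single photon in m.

257 m

Take h = 6.62607015 × 10^-34 J·s, c = 2.99792458 × 10^8 m/s, 1 eV = 1.602176634 × 10^-19 J.
Convert to SI: p = 4.82 × 10^-9 eV/c = 2.5759 × 10^-36 kg·m/s.
Since λ = h/p for a photon, λ = 257.2 m.
So λ ≈ 257 m.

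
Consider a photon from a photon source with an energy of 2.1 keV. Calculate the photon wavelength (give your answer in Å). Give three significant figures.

5.90 Å

Take h = 6.62607015e-34 J·s, c = 2.99792458e8 m/s, 1 eV = 1.602176634e-19 J.
Convert to SI: E = 2.1 keV = 3.3646e-16 J.
The photon relation is λ = hc/E, giving λ = 5.904e-10 m.
Converting to Å: λ = 5.904 Å ≈ 5.90 Å.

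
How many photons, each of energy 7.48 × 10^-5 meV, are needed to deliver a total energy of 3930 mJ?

3.28 × 10^26 photons

Per-photon energy: E = 1.198 × 10^-26 J (from energy = 7.48 × 10^-5 meV).
N = E_total / E_photon = 3.93 J / 1.198 × 10^-26 J = 3.28 × 10^26.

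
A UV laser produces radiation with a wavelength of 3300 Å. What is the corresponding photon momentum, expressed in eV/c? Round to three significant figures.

3.76 eV/c

Use h = 6.62607015·10^-34 J·s, c = 2.99792458·10^8 m/s, 1 eV = 1.602176634·10^-19 J.
Convert to SI: λ = 3300 Å = 3.3·10^-7 m.
For a photon p = h/λ, so p = 2.008·10^-27 kg·m/s.
Converting to eV/c: p = 3.757 eV/c ≈ 3.76 eV/c.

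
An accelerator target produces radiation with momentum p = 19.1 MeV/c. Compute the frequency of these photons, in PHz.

4.62 × 10^6 PHz

Convert to SI: p = 19.1 MeV/c = 1.0208 × 10^-20 kg·m/s.
The photon relation is f = pc/h, giving f = 4.618 × 10^21 Hz.
Converting to PHz: f = 4.618 × 10^6 PHz ≈ 4.62 × 10^6 PHz.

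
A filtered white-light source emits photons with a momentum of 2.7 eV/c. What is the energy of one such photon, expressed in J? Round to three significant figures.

Take c = 2.99792458 × 10^8 m/s, 1 eV = 1.602176634 × 10^-19 J.
Convert to SI: p = 2.7 eV/c = 1.4430 × 10^-27 kg·m/s.
Since E = pc for a photon, E = 4.326 × 10^-19 J.
So E ≈ 4.33 × 10^-19 J.

4.33 × 10^-19 J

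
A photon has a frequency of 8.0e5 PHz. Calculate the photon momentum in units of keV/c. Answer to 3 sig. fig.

(h = 6.62607015e-34 J·s, c = 2.99792458e8 m/s, 1 eV = 1.602176634e-19 J.)
Convert to SI: f = 8.0e5 PHz = 8.0e20 Hz.
For a photon p = hf/c, so p = 1.768e-21 kg·m/s.
Converting to keV/c: p = 3309 keV/c ≈ 3310 keV/c.

3310 keV/c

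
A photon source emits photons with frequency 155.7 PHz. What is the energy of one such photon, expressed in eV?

Use h = 6.62607015·10^-34 J·s, 1 eV = 1.602176634·10^-19 J.
First convert: f = 155.7 PHz = 1.557·10^17 Hz.
Apply E = hf: E = 1.032·10^-16 J.
Converting to eV: E = 643.9 eV ≈ 644 eV.

644 eV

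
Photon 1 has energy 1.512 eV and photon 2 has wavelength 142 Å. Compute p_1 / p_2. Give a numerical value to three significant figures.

p_1 = 8.081e-28 kg·m/s (from energy = 1.512 eV, via p = E/c).
p_2 = 4.666e-26 kg·m/s (from wavelength = 142 Å, via p = h/λ).
Ratio = 8.081e-28 / 4.666e-26 = 0.0173.

0.0173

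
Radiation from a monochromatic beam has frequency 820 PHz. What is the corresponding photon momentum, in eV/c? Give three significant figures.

3390 eV/c

Take h = 6.62607015 × 10^-34 J·s, c = 2.99792458 × 10^8 m/s, 1 eV = 1.602176634 × 10^-19 J.
Convert to SI: f = 820 PHz = 8.2 × 10^17 Hz.
Apply p = hf/c: p = 1.812 × 10^-24 kg·m/s.
Converting to eV/c: p = 3391 eV/c ≈ 3390 eV/c.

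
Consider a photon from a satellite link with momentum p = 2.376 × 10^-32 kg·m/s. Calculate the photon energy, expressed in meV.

0.0445 meV

Use c = 2.99792458 × 10^8 m/s, 1 eV = 1.602176634 × 10^-19 J.
The photon relation is E = pc, giving E = 7.123 × 10^-24 J.
Converting to meV: E = 0.04446 meV ≈ 0.0445 meV.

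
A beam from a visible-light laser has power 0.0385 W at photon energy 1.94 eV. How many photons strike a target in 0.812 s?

Total energy: E_total = P·t = 0.0385 × 0.812 = 0.03126 J.
Per-photon energy: E = 3.108e-19 J.
N = E_total / E_photon = 1.01e17.

1.01e17 photons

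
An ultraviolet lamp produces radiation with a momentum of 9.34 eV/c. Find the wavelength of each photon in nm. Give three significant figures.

133 nm

First convert: p = 9.34 eV/c = 4.9916e-27 kg·m/s.
Apply λ = h/p: λ = 1.327e-7 m.
Converting to nm: λ = 132.7 nm ≈ 133 nm.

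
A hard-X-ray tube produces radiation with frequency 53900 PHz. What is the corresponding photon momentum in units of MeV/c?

0.223 MeV/c

Use h = 6.62607015e-34 J·s, c = 2.99792458e8 m/s, 1 eV = 1.602176634e-19 J.
Convert to SI: f = 53900 PHz = 5.39e19 Hz.
Apply p = hf/c: p = 1.191e-22 kg·m/s.
Converting to MeV/c: p = 0.2229 MeV/c ≈ 0.223 MeV/c.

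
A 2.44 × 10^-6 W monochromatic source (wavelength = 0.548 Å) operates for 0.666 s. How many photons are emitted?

Total energy: E_total = P·t = 2.44 × 10^-6 × 0.666 = 1.625 × 10^-6 J.
Per-photon energy: E = 3.625 × 10^-15 J.
N = E_total / E_photon = 4.48 × 10^8.

4.48 × 10^8 photons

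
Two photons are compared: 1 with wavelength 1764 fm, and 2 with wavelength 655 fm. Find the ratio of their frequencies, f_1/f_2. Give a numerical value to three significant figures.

f_1 = 1.700 × 10^20 Hz (from wavelength = 1764 fm, via f = c/λ).
f_2 = 4.577 × 10^20 Hz (from wavelength = 655 fm, via f = c/λ).
Ratio = 1.700 × 10^20 / 4.577 × 10^20 = 0.371.

0.371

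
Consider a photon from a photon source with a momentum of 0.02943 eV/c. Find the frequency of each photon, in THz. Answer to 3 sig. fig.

7.12 THz

Convert to SI: p = 0.02943 eV/c = 1.5728 × 10^-29 kg·m/s.
For a photon f = pc/h, so f = 7.116 × 10^12 Hz.
Converting to THz: f = 7.116 THz ≈ 7.12 THz.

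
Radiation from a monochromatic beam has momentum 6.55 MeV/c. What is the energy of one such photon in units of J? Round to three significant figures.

1.05 × 10^-12 J

In SI units: p = 6.55 MeV/c = 3.5005 × 10^-21 kg·m/s.
For a photon E = pc, so E = 1.049 × 10^-12 J.
So E ≈ 1.05 × 10^-12 J.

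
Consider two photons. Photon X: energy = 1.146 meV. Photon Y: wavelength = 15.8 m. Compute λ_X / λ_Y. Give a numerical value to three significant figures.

λ_X = 0.001082 m (from energy = 1.146 meV, via λ = hc/E).
λ_Y = 15.80 m (from wavelength = 15.8 m, via λ given directly).
Ratio = 0.001082 / 15.80 = 6.85 × 10^-5.

6.85 × 10^-5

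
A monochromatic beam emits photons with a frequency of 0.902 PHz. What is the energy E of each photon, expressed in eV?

3.73 eV

Use h = 6.62607015 × 10^-34 J·s, 1 eV = 1.602176634 × 10^-19 J.
Convert to SI: f = 0.902 PHz = 9.02 × 10^14 Hz.
Apply E = hf: E = 5.977 × 10^-19 J.
Converting to eV: E = 3.730 eV ≈ 3.73 eV.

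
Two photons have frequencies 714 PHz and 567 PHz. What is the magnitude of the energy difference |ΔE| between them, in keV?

Using E = hf: E₁ = 4.731e-16 J, E₂ = 3.757e-16 J.
|ΔE| = |4.731e-16 − 3.757e-16| = 9.74e-17 J = 0.608 keV.

0.608 keV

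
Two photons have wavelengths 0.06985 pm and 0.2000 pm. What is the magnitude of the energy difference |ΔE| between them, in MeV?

11.6 MeV

Using E = hc/λ: E₁ = 2.8439 × 10^-12 J, E₂ = 9.9322 × 10^-13 J.
|ΔE| = |2.8439 × 10^-12 − 9.9322 × 10^-13| = 1.85 × 10^-12 J = 11.6 MeV.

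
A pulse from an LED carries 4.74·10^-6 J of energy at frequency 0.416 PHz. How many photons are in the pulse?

1.72·10^13 photons

Per-photon energy: E = 2.756·10^-19 J (from frequency = 0.416 PHz).
N = E_total / E_photon = 4.74·10^-6 J / 2.756·10^-19 J = 1.72·10^13.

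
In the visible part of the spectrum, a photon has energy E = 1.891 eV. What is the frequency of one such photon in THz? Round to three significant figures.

457 THz

Convert to SI: E = 1.891 eV = 3.0297 × 10^-19 J.
Since f = E/h for a photon, f = 4.572 × 10^14 Hz.
Converting to THz: f = 457.2 THz ≈ 457 THz.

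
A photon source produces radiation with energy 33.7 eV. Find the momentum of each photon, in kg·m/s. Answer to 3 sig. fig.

In SI units: E = 33.7 eV = 5.3993 × 10^-18 J.
Apply p = E/c: p = 1.801 × 10^-26 kg·m/s.
So p ≈ 1.80 × 10^-26 kg·m/s.

1.80 × 10^-26 kg·m/s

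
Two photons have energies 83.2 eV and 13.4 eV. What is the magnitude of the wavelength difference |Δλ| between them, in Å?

Using λ = hc/E: λ₁ = 1.490·10^-8 m, λ₂ = 9.253·10^-8 m.
|Δλ| = |1.490·10^-8 − 9.253·10^-8| = 7.76·10^-8 m = 776 Å.

776 Å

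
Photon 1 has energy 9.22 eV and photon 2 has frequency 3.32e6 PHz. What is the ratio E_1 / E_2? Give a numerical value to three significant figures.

6.72e-7

E_1 = 1.477e-18 J (from energy = 9.22 eV, via E given directly).
E_2 = 2.200e-12 J (from frequency = 3.32e6 PHz, via E = hf).
Ratio = 1.477e-18 / 2.200e-12 = 6.72e-7.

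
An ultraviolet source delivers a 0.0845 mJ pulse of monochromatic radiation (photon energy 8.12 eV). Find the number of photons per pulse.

Per-photon energy: E = 1.301e-18 J (from energy = 8.12 eV).
N = E_total / E_photon = 8.45e-5 J / 1.301e-18 J = 6.50e13.

6.50e13 photons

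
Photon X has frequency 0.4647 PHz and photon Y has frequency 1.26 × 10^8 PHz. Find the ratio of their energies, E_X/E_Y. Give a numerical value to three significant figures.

3.69 × 10^-9

E_X = 3.079 × 10^-19 J (from frequency = 0.4647 PHz, via E = hf).
E_Y = 8.349 × 10^-11 J (from frequency = 1.26 × 10^8 PHz, via E = hf).
Ratio = 3.079 × 10^-19 / 8.349 × 10^-11 = 3.69 × 10^-9.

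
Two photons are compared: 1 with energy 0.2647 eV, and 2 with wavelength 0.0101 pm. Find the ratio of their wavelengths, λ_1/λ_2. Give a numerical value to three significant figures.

4.64 × 10^8

λ_1 = 4.684 × 10^-6 m (from energy = 0.2647 eV, via λ = hc/E).
λ_2 = 1.010 × 10^-14 m (from wavelength = 0.0101 pm, via λ given directly).
Ratio = 4.684 × 10^-6 / 1.010 × 10^-14 = 4.64 × 10^8.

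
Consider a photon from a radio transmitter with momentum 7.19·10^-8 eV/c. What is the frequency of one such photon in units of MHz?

(h = 6.62607015·10^-34 J·s, c = 2.99792458·10^8 m/s, 1 eV = 1.602176634·10^-19 J.)
First convert: p = 7.19·10^-8 eV/c = 3.8425·10^-35 kg·m/s.
Since f = pc/h for a photon, f = 1.739·10^7 Hz.
Converting to MHz: f = 17.39 MHz ≈ 17.4 MHz.

17.4 MHz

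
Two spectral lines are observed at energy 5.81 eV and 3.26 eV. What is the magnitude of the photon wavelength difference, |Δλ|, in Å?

1670 Å

Using λ = hc/E: λ₁ = 2.134·10^-7 m, λ₂ = 3.803·10^-7 m.
|Δλ| = |2.134·10^-7 − 3.803·10^-7| = 1.67·10^-7 m = 1670 Å.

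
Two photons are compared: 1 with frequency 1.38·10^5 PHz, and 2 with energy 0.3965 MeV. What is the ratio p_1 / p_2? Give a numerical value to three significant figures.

p_1 = 3.050·10^-22 kg·m/s (from frequency = 1.38·10^5 PHz, via p = hf/c).
p_2 = 2.119·10^-22 kg·m/s (from energy = 0.3965 MeV, via p = E/c).
Ratio = 3.050·10^-22 / 2.119·10^-22 = 1.44.

1.44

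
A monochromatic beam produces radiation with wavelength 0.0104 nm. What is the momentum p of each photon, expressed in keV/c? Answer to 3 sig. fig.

Convert to SI: λ = 0.0104 nm = 1.04 × 10^-11 m.
For a photon p = h/λ, so p = 6.371 × 10^-23 kg·m/s.
Converting to keV/c: p = 119.2 keV/c ≈ 119 keV/c.

119 keV/c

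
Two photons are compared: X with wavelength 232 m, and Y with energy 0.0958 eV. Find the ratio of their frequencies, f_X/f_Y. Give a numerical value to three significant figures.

f_X = 1.292·10^6 Hz (from wavelength = 232 m, via f = c/λ).
f_Y = 2.316·10^13 Hz (from energy = 0.0958 eV, via f = E/h).
Ratio = 1.292·10^6 / 2.316·10^13 = 5.58·10^-8.

5.58·10^-8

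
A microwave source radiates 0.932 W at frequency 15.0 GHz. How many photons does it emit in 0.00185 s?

1.73 × 10^20 photons

Total energy: E_total = P·t = 0.932 × 0.00185 = 0.001724 J.
Per-photon energy: E = 9.939 × 10^-24 J.
N = E_total / E_photon = 1.73 × 10^20.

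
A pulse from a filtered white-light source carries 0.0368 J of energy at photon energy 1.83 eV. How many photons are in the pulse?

Per-photon energy: E = 2.932 × 10^-19 J (from energy = 1.83 eV).
N = E_total / E_photon = 0.0368 J / 2.932 × 10^-19 J = 1.26 × 10^17.

1.26 × 10^17 photons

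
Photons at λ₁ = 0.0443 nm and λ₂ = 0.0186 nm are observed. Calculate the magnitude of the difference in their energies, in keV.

Using E = hc/λ: E₁ = 4.484e-15 J, E₂ = 1.068e-14 J.
|ΔE| = |4.484e-15 − 1.068e-14| = 6.20e-15 J = 38.7 keV.

38.7 keV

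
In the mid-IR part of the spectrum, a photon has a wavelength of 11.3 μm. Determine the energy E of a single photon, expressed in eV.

Take h = 6.62607015e-34 J·s, c = 2.99792458e8 m/s, 1 eV = 1.602176634e-19 J.
Convert to SI: λ = 11.3 μm = 1.13e-5 m.
The photon relation is E = hc/λ, giving E = 1.758e-20 J.
Converting to eV: E = 0.1097 eV ≈ 0.110 eV.

0.110 eV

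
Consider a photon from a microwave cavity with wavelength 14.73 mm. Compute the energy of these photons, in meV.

Use h = 6.62607015 × 10^-34 J·s, c = 2.99792458 × 10^8 m/s, 1 eV = 1.602176634 × 10^-19 J.
In SI units: λ = 14.73 mm = 0.01473 m.
For a photon E = hc/λ, so E = 1.349 × 10^-23 J.
Converting to meV: E = 0.08417 meV ≈ 0.0842 meV.

0.0842 meV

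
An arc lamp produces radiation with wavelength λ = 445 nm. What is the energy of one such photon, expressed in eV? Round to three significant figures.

In SI units: λ = 445 nm = 4.45e-7 m.
Since E = hc/λ for a photon, E = 4.464e-19 J.
Converting to eV: E = 2.786 eV ≈ 2.79 eV.

2.79 eV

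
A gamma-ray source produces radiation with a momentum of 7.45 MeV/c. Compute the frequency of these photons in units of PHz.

1.80e6 PHz

Take h = 6.62607015e-34 J·s, c = 2.99792458e8 m/s, 1 eV = 1.602176634e-19 J.
In SI units: p = 7.45 MeV/c = 3.9815e-21 kg·m/s.
Apply f = pc/h: f = 1.801e21 Hz.
Converting to PHz: f = 1.801e6 PHz ≈ 1.80e6 PHz.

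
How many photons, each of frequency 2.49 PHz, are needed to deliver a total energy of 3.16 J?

Per-photon energy: E = 1.650 × 10^-18 J (from frequency = 2.49 PHz).
N = E_total / E_photon = 3.16 J / 1.650 × 10^-18 J = 1.92 × 10^18.

1.92 × 10^18 photons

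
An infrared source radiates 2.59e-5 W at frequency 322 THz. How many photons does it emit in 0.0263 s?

Total energy: E_total = P·t = 2.59e-5 × 0.0263 = 6.812e-7 J.
Per-photon energy: E = 2.134e-19 J.
N = E_total / E_photon = 3.19e12.

3.19e12 photons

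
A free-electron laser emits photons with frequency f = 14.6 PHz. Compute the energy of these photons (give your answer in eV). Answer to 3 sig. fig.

60.4 eV

(h = 6.62607015e-34 J·s, 1 eV = 1.602176634e-19 J.)
In SI units: f = 14.6 PHz = 1.46e16 Hz.
The photon relation is E = hf, giving E = 9.674e-18 J.
Converting to eV: E = 60.38 eV ≈ 60.4 eV.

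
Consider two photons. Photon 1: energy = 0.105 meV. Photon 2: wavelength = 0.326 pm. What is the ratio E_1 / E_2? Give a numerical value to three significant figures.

E_1 = 1.682e-23 J (from energy = 0.105 meV, via E given directly).
E_2 = 6.093e-13 J (from wavelength = 0.326 pm, via E = hc/λ).
Ratio = 1.682e-23 / 6.093e-13 = 2.76e-11.

2.76e-11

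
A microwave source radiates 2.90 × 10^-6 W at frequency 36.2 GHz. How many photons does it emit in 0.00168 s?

Total energy: E_total = P·t = 2.90 × 10^-6 × 0.00168 = 4.872 × 10^-9 J.
Per-photon energy: E = 2.399 × 10^-23 J.
N = E_total / E_photon = 2.03 × 10^14.

2.03 × 10^14 photons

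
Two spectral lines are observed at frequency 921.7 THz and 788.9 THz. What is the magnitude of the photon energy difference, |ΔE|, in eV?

0.549 eV

Using E = hf: E₁ = 6.1072 × 10^-19 J, E₂ = 5.2273 × 10^-19 J.
|ΔE| = |6.1072 × 10^-19 − 5.2273 × 10^-19| = 8.80 × 10^-20 J = 0.549 eV.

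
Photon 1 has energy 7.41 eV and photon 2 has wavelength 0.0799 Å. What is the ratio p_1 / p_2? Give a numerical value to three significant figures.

p_1 = 3.960 × 10^-27 kg·m/s (from energy = 7.41 eV, via p = E/c).
p_2 = 8.293 × 10^-23 kg·m/s (from wavelength = 0.0799 Å, via p = h/λ).
Ratio = 3.960 × 10^-27 / 8.293 × 10^-23 = 4.78 × 10^-5.

4.78 × 10^-5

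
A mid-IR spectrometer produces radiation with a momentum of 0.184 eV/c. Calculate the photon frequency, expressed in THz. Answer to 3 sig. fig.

44.5 THz

Take h = 6.62607015·10^-34 J·s, c = 2.99792458·10^8 m/s, 1 eV = 1.602176634·10^-19 J.
First convert: p = 0.184 eV/c = 9.8335·10^-29 kg·m/s.
Since f = pc/h for a photon, f = 4.449·10^13 Hz.
Converting to THz: f = 44.49 THz ≈ 44.5 THz.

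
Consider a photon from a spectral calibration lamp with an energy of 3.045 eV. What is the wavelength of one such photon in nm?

407 nm

(h = 6.62607015e-34 J·s, c = 2.99792458e8 m/s, 1 eV = 1.602176634e-19 J.)
Convert to SI: E = 3.045 eV = 4.8786e-19 J.
The photon relation is λ = hc/E, giving λ = 4.072e-7 m.
Converting to nm: λ = 407.2 nm ≈ 407 nm.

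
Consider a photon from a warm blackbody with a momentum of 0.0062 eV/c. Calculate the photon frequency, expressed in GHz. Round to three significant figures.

1500 GHz

In SI units: p = 0.0062 eV/c = 3.3135 × 10^-30 kg·m/s.
For a photon f = pc/h, so f = 1.499 × 10^12 Hz.
Converting to GHz: f = 1499 GHz ≈ 1500 GHz.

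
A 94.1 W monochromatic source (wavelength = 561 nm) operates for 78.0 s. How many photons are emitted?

Total energy: E_total = P·t = 94.1 × 78.0 = 7340 J.
Per-photon energy: E = 3.541e-19 J.
N = E_total / E_photon = 2.07e22.

2.07e22 photons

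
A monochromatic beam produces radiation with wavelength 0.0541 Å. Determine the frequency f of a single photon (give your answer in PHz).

(c = 2.99792458 × 10^8 m/s.)
In SI units: λ = 0.0541 Å = 5.41 × 10^-12 m.
Since f = c/λ for a photon, f = 5.541 × 10^19 Hz.
Converting to PHz: f = 55410 PHz ≈ 5.54 × 10^4 PHz.

5.54 × 10^4 PHz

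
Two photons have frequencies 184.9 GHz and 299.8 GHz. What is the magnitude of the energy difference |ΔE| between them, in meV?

Using E = hf: E₁ = 1.2252e-22 J, E₂ = 1.9865e-22 J.
|ΔE| = |1.2252e-22 − 1.9865e-22| = 7.61e-23 J = 0.475 meV.

0.475 meV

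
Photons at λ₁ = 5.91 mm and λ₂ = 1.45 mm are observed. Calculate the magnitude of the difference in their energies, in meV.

0.645 meV

Using E = hc/λ: E₁ = 3.361 × 10^-23 J, E₂ = 1.370 × 10^-22 J.
|ΔE| = |3.361 × 10^-23 − 1.370 × 10^-22| = 1.03 × 10^-22 J = 0.645 meV.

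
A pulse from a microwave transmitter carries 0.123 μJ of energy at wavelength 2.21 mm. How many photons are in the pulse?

Per-photon energy: E = 8.988 × 10^-23 J (from wavelength = 2.21 mm).
N = E_total / E_photon = 1.23 × 10^-7 J / 8.988 × 10^-23 J = 1.37 × 10^15.

1.37 × 10^15 photons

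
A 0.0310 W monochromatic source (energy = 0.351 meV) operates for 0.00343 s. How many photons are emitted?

Total energy: E_total = P·t = 0.0310 × 0.00343 = 1.063e-4 J.
Per-photon energy: E = 5.624e-23 J.
N = E_total / E_photon = 1.89e18.

1.89e18 photons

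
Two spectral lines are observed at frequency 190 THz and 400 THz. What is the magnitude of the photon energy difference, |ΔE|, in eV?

Using E = hf: E₁ = 1.259e-19 J, E₂ = 2.650e-19 J.
|ΔE| = |1.259e-19 − 2.650e-19| = 1.39e-19 J = 0.868 eV.

0.868 eV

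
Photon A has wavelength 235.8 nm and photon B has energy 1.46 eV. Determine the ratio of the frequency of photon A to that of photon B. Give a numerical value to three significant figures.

f_A = 1.271·10^15 Hz (from wavelength = 235.8 nm, via f = c/λ).
f_B = 3.530·10^14 Hz (from energy = 1.46 eV, via f = E/h).
Ratio = 1.271·10^15 / 3.530·10^14 = 3.60.

3.60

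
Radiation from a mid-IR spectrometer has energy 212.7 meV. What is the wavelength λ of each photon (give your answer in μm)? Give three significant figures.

5.83 μm

Take h = 6.62607015·10^-34 J·s, c = 2.99792458·10^8 m/s, 1 eV = 1.602176634·10^-19 J.
In SI units: E = 212.7 meV = 3.4078·10^-20 J.
The photon relation is λ = hc/E, giving λ = 5.829·10^-6 m.
Converting to μm: λ = 5.829 μm ≈ 5.83 μm.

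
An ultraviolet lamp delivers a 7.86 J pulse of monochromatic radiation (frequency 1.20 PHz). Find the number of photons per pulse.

Per-photon energy: E = 7.951e-19 J (from frequency = 1.20 PHz).
N = E_total / E_photon = 7.86 J / 7.951e-19 J = 9.89e18.

9.89e18 photons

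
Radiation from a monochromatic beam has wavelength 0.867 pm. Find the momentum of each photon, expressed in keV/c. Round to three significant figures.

Use h = 6.62607015 × 10^-34 J·s, c = 2.99792458 × 10^8 m/s, 1 eV = 1.602176634 × 10^-19 J.
Convert to SI: λ = 0.867 pm = 8.67 × 10^-13 m.
The photon relation is p = h/λ, giving p = 7.643 × 10^-22 kg·m/s.
Converting to keV/c: p = 1430 keV/c ≈ 1430 keV/c.

1430 keV/c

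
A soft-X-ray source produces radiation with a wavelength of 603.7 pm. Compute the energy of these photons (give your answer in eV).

2050 eV

Take h = 6.62607015·10^-34 J·s, c = 2.99792458·10^8 m/s, 1 eV = 1.602176634·10^-19 J.
Convert to SI: λ = 603.7 pm = 6.037·10^-10 m.
Apply E = hc/λ: E = 3.290·10^-16 J.
Converting to eV: E = 2054 eV ≈ 2050 eV.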